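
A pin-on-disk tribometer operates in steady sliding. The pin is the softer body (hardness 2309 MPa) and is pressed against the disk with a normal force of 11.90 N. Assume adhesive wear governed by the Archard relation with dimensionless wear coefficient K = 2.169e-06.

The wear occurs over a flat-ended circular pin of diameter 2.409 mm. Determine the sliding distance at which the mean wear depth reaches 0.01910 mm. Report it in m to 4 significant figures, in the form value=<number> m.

value=7788 m

Each operation runs at full precision; displayed values are rounded; rounded just once to four significant digits.
Convert: Hardness H = 2309 MPa = 2.309e+09 Pa.
Convert: Pin diameter d = 2.409 mm = 0.002409 m. Contact area A = π·d²/4 = π·(0.002409 m)²/4 = 4.558e-06 m².
Convert: Depth limit h_lim = 0.01910 mm = 1.910e-05 m.
SI base units throughout: W = 11.90 N, H = 2.309e+09 Pa, K = 2.169e-06.
Permissible volume V_lim = h_lim·A = 1.910e-05 · 4.558e-06 = 8.706e-11 m³.
Life L = V_lim·H/(K·W) = 8.706e-11 · 2.309e+09 / (2.169e-06 · 11.90) = 7788 m.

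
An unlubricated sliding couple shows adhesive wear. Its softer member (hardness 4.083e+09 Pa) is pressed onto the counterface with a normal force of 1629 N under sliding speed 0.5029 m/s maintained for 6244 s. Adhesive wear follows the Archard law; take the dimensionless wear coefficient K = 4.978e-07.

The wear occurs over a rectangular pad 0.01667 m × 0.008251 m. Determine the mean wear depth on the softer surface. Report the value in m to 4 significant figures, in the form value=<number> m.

All arithmetic keeps full float precision, and shown intermediates are rounded; one last rounding to 4 significant digits.
Path length L = v·t = 0.5029 m/s × 6244 s = 3140 m.
Contact area A = 0.01667 m × 0.008251 m = 1.375e-04 m².
SI base units throughout: W = 1629 N, H = 4.083e+09 Pa, K = 4.978e-07.
Volume removed: V = K·W·L/H = 4.978e-07 · 1629 · 3140 / 4.083e+09 = 6.237e-10 m³.
Mean depth h = V/A = 6.237e-10 / 1.375e-04 = 4.534e-06 m.

value=4.534e-06 m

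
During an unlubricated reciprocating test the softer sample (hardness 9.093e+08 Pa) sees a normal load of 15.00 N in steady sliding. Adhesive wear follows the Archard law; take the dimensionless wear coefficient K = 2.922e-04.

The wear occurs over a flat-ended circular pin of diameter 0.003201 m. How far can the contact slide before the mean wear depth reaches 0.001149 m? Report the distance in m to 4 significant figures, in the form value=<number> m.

Each operation holds full precision; quoted intermediates are rounded — rounded once at the end, at 4 significant figures.
Contact area A = π·d²/4 = π·(0.003201 m)²/4 = 8.048e-06 m².
As SI base values: W = 15.00 N, H = 9.093e+08 Pa, K = 2.922e-04.
Limit volume V_lim = h_lim·A = 0.001149 · 8.048e-06 = 9.247e-09 m³.
So the life L = V_lim·H/(K·W) = 9.247e-09 · 9.093e+08 / (2.922e-04 · 15.00) = 1918 m.

value=1918 m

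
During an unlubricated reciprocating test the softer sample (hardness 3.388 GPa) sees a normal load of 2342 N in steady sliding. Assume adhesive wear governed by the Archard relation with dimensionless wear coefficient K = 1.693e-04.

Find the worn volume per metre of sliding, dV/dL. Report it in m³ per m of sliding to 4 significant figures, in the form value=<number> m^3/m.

The intermediates are printed rounded, and each operation maintains full precision; rounded just once, at 4 significant digits.
Convert: Hardness H = 3.388 GPa = 3.388e+09 Pa.
SI base units throughout: W = 2342 N, H = 3.388e+09 Pa, K = 1.693e-04.
Sliding wear rate dV/dL = K·W/H: 1.693e-04 · 2342 / 3.388e+09 = 1.170e-10 m³/m.

value=1.170e-10 m^3/m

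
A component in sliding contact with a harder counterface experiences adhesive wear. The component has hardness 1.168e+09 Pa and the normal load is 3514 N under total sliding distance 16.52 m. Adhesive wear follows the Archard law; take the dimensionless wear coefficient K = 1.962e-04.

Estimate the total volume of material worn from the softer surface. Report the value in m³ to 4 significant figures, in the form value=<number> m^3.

The algebra holds full precision. The intermediates are shown rounded — a single final rounding, at four significant figures.
As SI base values: W = 3514 N, H = 1.168e+09 Pa, K = 1.962e-04.
Volume removed: V = K·W·L/H = 1.962e-04 · 3514 · 16.52 / 1.168e+09 = 9.751e-09 m³.

value=9.751e-09 m^3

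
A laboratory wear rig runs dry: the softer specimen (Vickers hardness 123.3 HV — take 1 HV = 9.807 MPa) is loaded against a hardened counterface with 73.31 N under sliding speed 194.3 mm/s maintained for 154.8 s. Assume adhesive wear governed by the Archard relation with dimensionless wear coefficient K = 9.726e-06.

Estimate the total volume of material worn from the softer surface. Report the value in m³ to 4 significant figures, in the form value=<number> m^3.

value=1.774e-11 m^3

The algebra runs at full float precision, and the intermediates are displayed rounded; one final rounding to 4 significant figures.
Sliding speed v = 194.3 mm/s = 0.1943 m/s. The distance L = v·t = 0.1943 m/s × 154.8 s = 30.08 m.
Hardness H = 123.3 HV × 9.807 MPa/HV = 1209 MPa = 1.209e+09 Pa.
As SI base values: W = 73.31 N, H = 1.209e+09 Pa, K = 9.726e-06.
Apply Archard: V = K·W·L/H = 9.726e-06 · 73.31 · 30.08 / 1.209e+09 = 1.774e-11 m³.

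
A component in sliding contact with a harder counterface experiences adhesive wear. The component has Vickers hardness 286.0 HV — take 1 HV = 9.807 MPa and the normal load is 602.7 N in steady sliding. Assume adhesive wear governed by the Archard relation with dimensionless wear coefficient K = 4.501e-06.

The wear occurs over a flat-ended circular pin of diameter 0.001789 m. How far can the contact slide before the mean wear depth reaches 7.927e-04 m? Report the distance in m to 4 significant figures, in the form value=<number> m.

value=2060 m

The computation holds full precision. Displayed values are rounded, and rounded once at the end, at 4 significant digits.
Hardness H = 286.0 HV × 9.807 MPa/HV = 2805 MPa = 2.805e+09 Pa.
Contact area A = π·d²/4 = π·(0.001789 m)²/4 = 2.514e-06 m².
Working in SI base units: W = 602.7 N, H = 2.805e+09 Pa, K = 4.501e-06.
Permissible volume V_lim = h_lim·A = 7.927e-04 · 2.514e-06 = 1.993e-09 m³.
Life L = V_lim·H/(K·W) = 1.993e-09 · 2.805e+09 / (4.501e-06 · 602.7) = 2060 m.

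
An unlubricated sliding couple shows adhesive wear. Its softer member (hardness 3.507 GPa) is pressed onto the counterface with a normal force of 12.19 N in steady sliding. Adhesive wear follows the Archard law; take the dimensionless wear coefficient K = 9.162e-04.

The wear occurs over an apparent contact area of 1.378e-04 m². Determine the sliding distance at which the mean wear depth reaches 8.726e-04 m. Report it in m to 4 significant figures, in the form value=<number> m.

Printed values are rounded — every step runs at full precision; a lone final rounding, at four significant digits.
Hardness H = 3.507 GPa = 3.507e+09 Pa.
As SI base values: W = 12.19 N, H = 3.507e+09 Pa, K = 9.162e-04.
Permissible volume V_lim = h_lim·A = 8.726e-04 · 1.378e-04 = 1.202e-07 m³.
Inverting, life L = V_lim·H/(K·W) = 1.202e-07 · 3.507e+09 / (9.162e-04 · 12.19) = 3.776e+04 m.

value=3.776e+04 m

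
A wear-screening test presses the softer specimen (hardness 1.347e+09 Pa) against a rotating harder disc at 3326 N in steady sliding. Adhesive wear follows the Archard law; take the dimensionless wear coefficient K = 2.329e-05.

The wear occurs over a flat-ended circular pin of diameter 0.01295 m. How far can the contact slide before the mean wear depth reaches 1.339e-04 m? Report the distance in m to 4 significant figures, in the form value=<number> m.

value=306.7 m

The algebra holds exact precision; quoted intermediates are rounded; rounded just once: 4 significant figures.
Convert: Contact area A = π·d²/4 = π·(0.01295 m)²/4 = 1.317e-04 m².
As SI base values: W = 3326 N, H = 1.347e+09 Pa, K = 2.329e-05.
At the depth limit, V_lim = h_lim·A = 1.339e-04 · 1.317e-04 = 1.764e-08 m³.
Inverting, life L = V_lim·H/(K·W) = 1.764e-08 · 1.347e+09 / (2.329e-05 · 3326) = 306.7 m.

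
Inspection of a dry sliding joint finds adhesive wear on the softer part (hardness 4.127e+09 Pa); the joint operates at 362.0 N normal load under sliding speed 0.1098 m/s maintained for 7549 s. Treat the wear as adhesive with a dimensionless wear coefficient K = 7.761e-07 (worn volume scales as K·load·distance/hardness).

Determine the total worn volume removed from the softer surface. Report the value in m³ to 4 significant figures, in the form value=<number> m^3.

value=5.643e-11 m^3

The intermediates are displayed rounded; each operation keeps exact precision; one last rounding to four significant digits.
Sliding distance L = v·t = 0.1098 m/s × 7549 s = 828.9 m.
Restated in SI base units: W = 362.0 N, H = 4.127e+09 Pa, K = 7.761e-07.
Archard volume V = K·W·L/H = 7.761e-07 · 362.0 · 828.9 / 4.127e+09 = 5.643e-11 m³.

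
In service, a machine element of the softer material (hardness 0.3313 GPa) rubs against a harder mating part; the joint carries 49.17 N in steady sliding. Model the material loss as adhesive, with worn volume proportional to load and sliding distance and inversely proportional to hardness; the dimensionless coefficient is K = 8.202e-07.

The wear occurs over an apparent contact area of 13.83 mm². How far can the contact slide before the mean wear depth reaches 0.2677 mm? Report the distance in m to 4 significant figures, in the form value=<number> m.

Intermediates are printed rounded — each operation maintains full precision; a single final rounding: four significant figures.
Hardness H = 0.3313 GPa = 3.313e+08 Pa.
Contact area A = 13.83 mm² = 1.383e-05 m².
Depth limit h_lim = 0.2677 mm = 2.677e-04 m.
Restated in SI base units: W = 49.17 N, H = 3.313e+08 Pa, K = 8.202e-07.
Wearable volume V_lim = h_lim·A = 2.677e-04 · 1.383e-05 = 3.702e-09 m³.
So the life L = V_lim·H/(K·W) = 3.702e-09 · 3.313e+08 / (8.202e-07 · 49.17) = 3.041e+04 m.

value=3.041e+04 m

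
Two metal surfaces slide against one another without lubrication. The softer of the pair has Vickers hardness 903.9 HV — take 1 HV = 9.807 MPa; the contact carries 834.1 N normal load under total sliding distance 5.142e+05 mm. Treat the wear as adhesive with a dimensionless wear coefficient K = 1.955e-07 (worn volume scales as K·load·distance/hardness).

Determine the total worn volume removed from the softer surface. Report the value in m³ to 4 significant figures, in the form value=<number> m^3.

value=9.459e-12 m^3

All arithmetic holds full precision, and the intermediates are displayed rounded. Rounded once at the end to four significant figures.
Total distance L = 5.142e+05 mm = 514.2 m.
Hardness H = 903.9 HV × 9.807 MPa/HV = 8865 MPa = 8.865e+09 Pa.
In SI base units: W = 834.1 N, H = 8.865e+09 Pa, K = 1.955e-07.
Volume removed: V = K·W·L/H = 1.955e-07 · 834.1 · 514.2 / 8.865e+09 = 9.459e-12 m³.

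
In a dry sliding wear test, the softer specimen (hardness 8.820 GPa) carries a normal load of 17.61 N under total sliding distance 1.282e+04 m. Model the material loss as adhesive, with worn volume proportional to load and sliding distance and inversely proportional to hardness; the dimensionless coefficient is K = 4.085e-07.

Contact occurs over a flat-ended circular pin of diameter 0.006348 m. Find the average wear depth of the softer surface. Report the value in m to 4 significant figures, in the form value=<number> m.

value=3.304e-07 m

The computation holds full precision. Printed values are rounded, and rounded just once: four significant figures.
Convert: Hardness H = 8.820 GPa = 8.820e+09 Pa.
Convert: Contact area A = π·d²/4 = π·(0.006348 m)²/4 = 3.165e-05 m².
In SI base units: W = 17.61 N, H = 8.820e+09 Pa, K = 4.085e-07.
By Archard's law, V = K·W·L/H = 4.085e-07 · 17.61 · 1.282e+04 / 8.820e+09 = 1.046e-11 m³.
Average depth h = V/A = 1.046e-11 / 3.165e-05 = 3.304e-07 m.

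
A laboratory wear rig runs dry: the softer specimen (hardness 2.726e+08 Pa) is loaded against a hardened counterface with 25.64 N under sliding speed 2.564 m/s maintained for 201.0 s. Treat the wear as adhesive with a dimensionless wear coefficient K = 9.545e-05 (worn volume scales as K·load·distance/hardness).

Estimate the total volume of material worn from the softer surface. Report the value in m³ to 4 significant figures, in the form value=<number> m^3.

value=4.627e-09 m^3

Intermediate values are displayed rounded, and each operation runs at exact precision, and rounded just once: four significant figures.
Convert: Distance L = v·t = 2.564 m/s × 201.0 s = 515.4 m.
Expressed in SI base units: W = 25.64 N, H = 2.726e+08 Pa, K = 9.545e-05.
Apply Archard: V = K·W·L/H = 9.545e-05 · 25.64 · 515.4 / 2.726e+08 = 4.627e-09 m³.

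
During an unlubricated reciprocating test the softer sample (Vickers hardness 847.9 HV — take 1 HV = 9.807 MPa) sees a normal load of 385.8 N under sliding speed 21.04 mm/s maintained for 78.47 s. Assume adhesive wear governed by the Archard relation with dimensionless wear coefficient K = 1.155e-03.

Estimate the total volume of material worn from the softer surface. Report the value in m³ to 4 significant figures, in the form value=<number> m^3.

Quoted intermediates are rounded; all working math maintains exact precision. Rounded just once, at four significant digits.
Convert: Sliding speed v = 21.04 mm/s = 0.02104 m/s. Distance covered L = v·t = 0.02104 m/s × 78.47 s = 1.651 m.
Convert: Hardness H = 847.9 HV × 9.807 MPa/HV = 8315 MPa = 8.315e+09 Pa.
In SI base units, W = 385.8 N, H = 8.315e+09 Pa, K = 1.155e-03.
Archard volume V = K·W·L/H = 1.155e-03 · 385.8 · 1.651 / 8.315e+09 = 8.847e-11 m³.

value=8.847e-11 m^3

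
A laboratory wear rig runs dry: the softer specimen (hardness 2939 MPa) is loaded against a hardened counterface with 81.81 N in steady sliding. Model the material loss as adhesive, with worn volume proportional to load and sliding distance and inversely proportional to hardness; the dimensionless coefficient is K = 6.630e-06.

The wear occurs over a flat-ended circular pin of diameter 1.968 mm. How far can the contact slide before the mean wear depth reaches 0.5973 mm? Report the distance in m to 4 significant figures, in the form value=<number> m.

The intermediates appear rounded — the algebra maintains full precision, and a lone final rounding: four significant figures.
Hardness H = 2939 MPa = 2.939e+09 Pa.
Pin diameter d = 1.968 mm = 0.001968 m. Contact area A = π·d²/4 = π·(0.001968 m)²/4 = 3.042e-06 m².
Depth limit h_lim = 0.5973 mm = 5.973e-04 m.
Collected in SI base units: W = 81.81 N, H = 2.939e+09 Pa, K = 6.630e-06.
Wearable volume V_lim = h_lim·A = 5.973e-04 · 3.042e-06 = 1.817e-09 m³.
Sliding life L = V_lim·H/(K·W) = 1.817e-09 · 2.939e+09 / (6.630e-06 · 81.81) = 9845 m.

value=9845 m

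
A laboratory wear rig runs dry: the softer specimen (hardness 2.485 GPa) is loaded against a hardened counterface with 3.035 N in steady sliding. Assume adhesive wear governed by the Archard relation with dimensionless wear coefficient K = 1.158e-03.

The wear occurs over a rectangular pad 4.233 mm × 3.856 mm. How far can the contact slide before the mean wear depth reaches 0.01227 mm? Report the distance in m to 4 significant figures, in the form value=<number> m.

value=141.6 m

The intermediates are shown rounded; all working math maintains exact precision; a single final rounding: 4 significant digits.
Hardness H = 2.485 GPa = 2.485e+09 Pa.
Pad sides 4.233 mm × 3.856 mm = 0.004233 m × 0.003856 m. Contact area A = 0.004233 m × 0.003856 m = 1.632e-05 m².
Depth limit h_lim = 0.01227 mm = 1.227e-05 m.
In SI base units: W = 3.035 N, H = 2.485e+09 Pa, K = 1.158e-03.
Limit volume V_lim = h_lim·A = 1.227e-05 · 1.632e-05 = 2.003e-10 m³.
So the life L = V_lim·H/(K·W) = 2.003e-10 · 2.485e+09 / (1.158e-03 · 3.035) = 141.6 m.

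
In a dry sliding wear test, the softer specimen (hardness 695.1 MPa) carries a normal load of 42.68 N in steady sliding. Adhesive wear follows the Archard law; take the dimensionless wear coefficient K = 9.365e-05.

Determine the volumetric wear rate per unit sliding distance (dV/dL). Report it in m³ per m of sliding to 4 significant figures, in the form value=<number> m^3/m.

value=5.750e-12 m^3/m

Every step holds full float precision; intermediates appear rounded. Rounded just once to four significant figures.
Hardness H = 695.1 MPa = 6.951e+08 Pa.
Collected in SI base units: W = 42.68 N, H = 6.951e+08 Pa, K = 9.365e-05.
The wear rate dV/dL = K·W/H (independent of L): 9.365e-05 · 42.68 / 6.951e+08 = 5.750e-12 m³/m.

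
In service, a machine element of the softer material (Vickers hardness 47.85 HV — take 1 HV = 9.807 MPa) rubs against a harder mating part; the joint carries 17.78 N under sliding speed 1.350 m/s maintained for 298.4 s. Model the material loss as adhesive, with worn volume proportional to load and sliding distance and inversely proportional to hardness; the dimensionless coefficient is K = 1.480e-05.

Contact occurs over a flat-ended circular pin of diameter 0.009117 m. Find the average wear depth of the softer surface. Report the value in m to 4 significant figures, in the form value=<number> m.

The intermediates are displayed rounded; all arithmetic keeps full precision — one last rounding, at four significant digits.
Convert: Total distance L = v·t = 1.350 m/s × 298.4 s = 402.8 m.
Convert: Hardness H = 47.85 HV × 9.807 MPa/HV = 469.3 MPa = 4.693e+08 Pa.
Convert: Contact area A = π·d²/4 = π·(0.009117 m)²/4 = 6.528e-05 m².
Collected in SI base units: W = 17.78 N, H = 4.693e+08 Pa, K = 1.480e-05.
Volume removed: V = K·W·L/H = 1.480e-05 · 17.78 · 402.8 / 4.693e+08 = 2.259e-10 m³.
Wear depth h = V/A = 2.259e-10 / 6.528e-05 = 3.460e-06 m.

value=3.460e-06 m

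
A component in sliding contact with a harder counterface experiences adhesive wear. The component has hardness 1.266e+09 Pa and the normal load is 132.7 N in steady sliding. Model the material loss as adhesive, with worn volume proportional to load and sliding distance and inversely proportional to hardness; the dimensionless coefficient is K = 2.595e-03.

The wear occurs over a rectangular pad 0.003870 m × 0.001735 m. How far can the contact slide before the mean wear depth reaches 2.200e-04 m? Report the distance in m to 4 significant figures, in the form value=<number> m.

Intermediates appear rounded — each operation carries full float precision, and a lone final rounding, at four significant digits.
Contact area A = 0.003870 m × 0.001735 m = 6.714e-06 m².
As SI base values: W = 132.7 N, H = 1.266e+09 Pa, K = 2.595e-03.
Volume at the limit: V_lim = h_lim·A = 2.200e-04 · 6.714e-06 = 1.477e-09 m³.
Thus life L = V_lim·H/(K·W) = 1.477e-09 · 1.266e+09 / (2.595e-03 · 132.7) = 5.431 m.

value=5.431 m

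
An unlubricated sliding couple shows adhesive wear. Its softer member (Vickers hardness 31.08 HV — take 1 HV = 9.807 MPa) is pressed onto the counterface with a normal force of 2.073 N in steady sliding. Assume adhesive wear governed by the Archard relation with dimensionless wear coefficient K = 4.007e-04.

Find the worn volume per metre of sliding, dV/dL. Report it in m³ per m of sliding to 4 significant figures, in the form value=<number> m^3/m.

value=2.725e-12 m^3/m

The algebra maintains full float precision — intermediate values appear rounded. Rounded just once, at 4 significant figures.
Convert: Hardness H = 31.08 HV × 9.807 MPa/HV = 304.8 MPa = 3.048e+08 Pa.
In SI base units: W = 2.073 N, H = 3.048e+08 Pa, K = 4.007e-04.
Sliding wear rate dV/dL = K·W/H (no L dependence): 4.007e-04 · 2.073 / 3.048e+08 = 2.725e-12 m³/m.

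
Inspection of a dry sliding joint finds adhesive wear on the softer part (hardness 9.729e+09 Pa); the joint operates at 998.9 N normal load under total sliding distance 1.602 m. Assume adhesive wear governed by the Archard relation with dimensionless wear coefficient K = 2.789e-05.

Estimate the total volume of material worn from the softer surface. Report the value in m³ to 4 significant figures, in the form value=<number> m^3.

value=4.587e-12 m^3

Intermediate values appear rounded; all working math carries exact precision. Rounded just once, at 4 significant digits.
As SI base values: W = 998.9 N, H = 9.729e+09 Pa, K = 2.789e-05.
By Archard's law, V = K·W·L/H = 2.789e-05 · 998.9 · 1.602 / 9.729e+09 = 4.587e-12 m³.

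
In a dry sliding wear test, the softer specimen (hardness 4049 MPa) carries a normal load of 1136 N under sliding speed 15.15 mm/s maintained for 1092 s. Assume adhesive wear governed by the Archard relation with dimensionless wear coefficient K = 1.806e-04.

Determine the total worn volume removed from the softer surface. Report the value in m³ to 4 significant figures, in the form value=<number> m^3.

The algebra holds full precision, and the intermediates appear rounded, and a single final rounding to four significant figures.
Sliding speed v = 15.15 mm/s = 0.01515 m/s. Total distance L = v·t = 0.01515 m/s × 1092 s = 16.54 m.
Hardness H = 4049 MPa = 4.049e+09 Pa.
In SI base units: W = 1136 N, H = 4.049e+09 Pa, K = 1.806e-04.
Archard relation: V = K·W·L/H = 1.806e-04 · 1136 · 16.54 / 4.049e+09 = 8.383e-10 m³.

value=8.383e-10 m^3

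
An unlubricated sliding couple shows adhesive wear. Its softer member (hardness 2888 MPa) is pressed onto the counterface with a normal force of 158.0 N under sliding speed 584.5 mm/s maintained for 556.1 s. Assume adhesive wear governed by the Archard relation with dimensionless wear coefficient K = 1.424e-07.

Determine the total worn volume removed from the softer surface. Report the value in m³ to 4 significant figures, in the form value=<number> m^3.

All arithmetic maintains full precision — intermediate values appear rounded; one final rounding to 4 significant figures.
Sliding speed v = 584.5 mm/s = 0.5845 m/s. Distance L = v·t = 0.5845 m/s × 556.1 s = 325.0 m.
Hardness H = 2888 MPa = 2.888e+09 Pa.
In SI base units: W = 158.0 N, H = 2.888e+09 Pa, K = 1.424e-07.
Worn volume V = K·W·L/H = 1.424e-07 · 158.0 · 325.0 / 2.888e+09 = 2.532e-12 m³.

value=2.532e-12 m^3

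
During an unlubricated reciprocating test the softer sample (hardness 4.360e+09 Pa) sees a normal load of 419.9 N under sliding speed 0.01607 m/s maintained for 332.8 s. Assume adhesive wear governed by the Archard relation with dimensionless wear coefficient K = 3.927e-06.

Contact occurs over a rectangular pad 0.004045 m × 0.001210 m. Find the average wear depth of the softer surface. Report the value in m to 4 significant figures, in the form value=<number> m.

All arithmetic holds exact precision, and intermediates are displayed rounded — a lone final rounding to 4 significant digits.
Convert: The distance L = v·t = 0.01607 m/s × 332.8 s = 5.348 m.
Convert: Contact area A = 0.004045 m × 0.001210 m = 4.894e-06 m².
In SI base units, W = 419.9 N, H = 4.360e+09 Pa, K = 3.927e-06.
Apply Archard: V = K·W·L/H = 3.927e-06 · 419.9 · 5.348 / 4.360e+09 = 2.023e-12 m³.
Depth of wear h = V/A = 2.023e-12 / 4.894e-06 = 4.133e-07 m.

value=4.133e-07 m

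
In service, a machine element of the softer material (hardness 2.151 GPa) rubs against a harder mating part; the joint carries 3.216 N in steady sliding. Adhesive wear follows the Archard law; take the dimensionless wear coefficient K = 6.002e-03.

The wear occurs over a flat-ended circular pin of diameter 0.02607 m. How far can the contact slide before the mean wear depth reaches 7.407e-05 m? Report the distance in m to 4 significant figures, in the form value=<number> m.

value=4406 m

All working math holds exact precision. The intermediates are displayed rounded. Rounded once at the end to 4 significant figures.
Convert: Hardness H = 2.151 GPa = 2.151e+09 Pa.
Convert: Contact area A = π·d²/4 = π·(0.02607 m)²/4 = 5.338e-04 m².
In SI base units, W = 3.216 N, H = 2.151e+09 Pa, K = 6.002e-03.
Volume at the limit: V_lim = h_lim·A = 7.407e-05 · 5.338e-04 = 3.954e-08 m³.
So the life L = V_lim·H/(K·W) = 3.954e-08 · 2.151e+09 / (6.002e-03 · 3.216) = 4406 m.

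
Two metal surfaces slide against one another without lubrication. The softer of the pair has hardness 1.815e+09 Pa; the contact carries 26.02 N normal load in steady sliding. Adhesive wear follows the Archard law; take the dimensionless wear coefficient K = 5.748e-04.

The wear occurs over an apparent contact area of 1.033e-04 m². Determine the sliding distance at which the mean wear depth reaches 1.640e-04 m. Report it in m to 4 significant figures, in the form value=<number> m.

Intermediates appear rounded; each operation keeps exact precision, and one final rounding to four significant figures.
Expressed in SI base units: W = 26.02 N, H = 1.815e+09 Pa, K = 5.748e-04.
Wearable volume V_lim = h_lim·A = 1.640e-04 · 1.033e-04 = 1.694e-08 m³.
Sliding life L = V_lim·H/(K·W) = 1.694e-08 · 1.815e+09 / (5.748e-04 · 26.02) = 2056 m.

value=2056 m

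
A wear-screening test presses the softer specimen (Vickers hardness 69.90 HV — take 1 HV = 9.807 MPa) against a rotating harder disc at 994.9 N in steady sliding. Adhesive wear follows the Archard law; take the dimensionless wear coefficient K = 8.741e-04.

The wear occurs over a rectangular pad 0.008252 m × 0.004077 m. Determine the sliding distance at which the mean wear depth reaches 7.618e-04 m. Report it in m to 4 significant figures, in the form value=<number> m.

value=20.20 m

Quoted intermediates are rounded, and the algebra holds full precision; rounded once at the end to 4 significant figures.
Convert: Hardness H = 69.90 HV × 9.807 MPa/HV = 685.5 MPa = 6.855e+08 Pa.
Convert: Contact area A = 0.008252 m × 0.004077 m = 3.364e-05 m².
Restated in SI base units: W = 994.9 N, H = 6.855e+08 Pa, K = 8.741e-04.
Allowed volume V_lim = h_lim·A = 7.618e-04 · 3.364e-05 = 2.563e-08 m³.
Life L = V_lim·H/(K·W) = 2.563e-08 · 6.855e+08 / (8.741e-04 · 994.9) = 20.20 m.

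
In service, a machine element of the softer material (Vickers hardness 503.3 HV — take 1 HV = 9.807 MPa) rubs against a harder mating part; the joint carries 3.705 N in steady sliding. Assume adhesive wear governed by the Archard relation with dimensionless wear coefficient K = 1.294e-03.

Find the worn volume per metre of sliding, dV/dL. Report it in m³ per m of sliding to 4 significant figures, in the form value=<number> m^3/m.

value=9.713e-13 m^3/m

Intermediate values are shown rounded. Every step keeps full float precision — a lone final rounding to 4 significant figures.
Convert: Hardness H = 503.3 HV × 9.807 MPa/HV = 4936 MPa = 4.936e+09 Pa.
As SI base values: W = 3.705 N, H = 4.936e+09 Pa, K = 1.294e-03.
Wear rate dV/dL = K·W/H: 1.294e-03 · 3.705 / 4.936e+09 = 9.713e-13 m³/m.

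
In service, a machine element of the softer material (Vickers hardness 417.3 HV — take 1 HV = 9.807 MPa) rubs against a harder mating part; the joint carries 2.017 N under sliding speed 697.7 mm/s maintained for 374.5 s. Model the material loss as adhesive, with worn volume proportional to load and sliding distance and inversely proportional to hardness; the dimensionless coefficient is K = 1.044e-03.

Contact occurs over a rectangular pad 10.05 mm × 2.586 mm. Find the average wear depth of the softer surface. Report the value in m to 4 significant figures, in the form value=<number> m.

value=5.173e-06 m

The algebra maintains full precision. The intermediates are shown rounded. Rounded just once, at 4 significant figures.
Convert: Sliding speed v = 697.7 mm/s = 0.6977 m/s. Path length L = v·t = 0.6977 m/s × 374.5 s = 261.3 m.
Convert: Hardness H = 417.3 HV × 9.807 MPa/HV = 4092 MPa = 4.092e+09 Pa.
Convert: Pad sides 10.05 mm × 2.586 mm = 0.01005 m × 0.002586 m. Contact area A = 0.01005 m × 0.002586 m = 2.599e-05 m².
Restated in SI base units: W = 2.017 N, H = 4.092e+09 Pa, K = 1.044e-03.
The Archard volume V = K·W·L/H = 1.044e-03 · 2.017 · 261.3 / 4.092e+09 = 1.344e-10 m³.
Depth h = V/A = 1.344e-10 / 2.599e-05 = 5.173e-06 m.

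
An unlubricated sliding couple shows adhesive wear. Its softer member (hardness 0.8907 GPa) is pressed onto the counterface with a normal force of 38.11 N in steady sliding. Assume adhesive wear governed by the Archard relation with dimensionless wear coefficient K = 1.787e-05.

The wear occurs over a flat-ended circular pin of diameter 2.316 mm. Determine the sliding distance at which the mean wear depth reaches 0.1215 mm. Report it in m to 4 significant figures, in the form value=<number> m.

Intermediates are printed rounded, and the algebra keeps exact precision. Rounded just once to four significant digits.
Convert: Hardness H = 0.8907 GPa = 8.907e+08 Pa.
Convert: Pin diameter d = 2.316 mm = 0.002316 m. Contact area A = π·d²/4 = π·(0.002316 m)²/4 = 4.213e-06 m².
Convert: Depth limit h_lim = 0.1215 mm = 1.215e-04 m.
Collected in SI base units: W = 38.11 N, H = 8.907e+08 Pa, K = 1.787e-05.
Allowed volume V_lim = h_lim·A = 1.215e-04 · 4.213e-06 = 5.119e-10 m³.
Thus life L = V_lim·H/(K·W) = 5.119e-10 · 8.907e+08 / (1.787e-05 · 38.11) = 669.4 m.

value=669.4 m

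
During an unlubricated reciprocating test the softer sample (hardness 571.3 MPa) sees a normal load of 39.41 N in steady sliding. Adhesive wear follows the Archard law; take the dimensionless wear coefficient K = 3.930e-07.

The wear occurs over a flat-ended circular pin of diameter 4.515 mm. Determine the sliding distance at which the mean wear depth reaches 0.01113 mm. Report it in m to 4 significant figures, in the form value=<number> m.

value=6573 m

All arithmetic maintains full precision; intermediate values are displayed rounded; rounded once at the end, at four significant figures.
Hardness H = 571.3 MPa = 5.713e+08 Pa.
Pin diameter d = 4.515 mm = 0.004515 m. Contact area A = π·d²/4 = π·(0.004515 m)²/4 = 1.601e-05 m².
Depth limit h_lim = 0.01113 mm = 1.113e-05 m.
As SI base values: W = 39.41 N, H = 5.713e+08 Pa, K = 3.930e-07.
At the depth limit, V_lim = h_lim·A = 1.113e-05 · 1.601e-05 = 1.782e-10 m³.
Sliding life L = V_lim·H/(K·W) = 1.782e-10 · 5.713e+08 / (3.930e-07 · 39.41) = 6573 m.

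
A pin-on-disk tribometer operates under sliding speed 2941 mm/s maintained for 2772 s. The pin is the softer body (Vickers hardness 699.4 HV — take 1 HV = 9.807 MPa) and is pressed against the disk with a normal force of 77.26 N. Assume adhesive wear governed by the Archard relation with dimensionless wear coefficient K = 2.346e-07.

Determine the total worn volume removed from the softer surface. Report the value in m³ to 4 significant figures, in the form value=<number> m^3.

Intermediates appear rounded — all working math maintains full precision — rounded just once to four significant figures.
Sliding speed v = 2941 mm/s = 2.941 m/s. Sliding distance L = v·t = 2.941 m/s × 2772 s = 8152 m.
Hardness H = 699.4 HV × 9.807 MPa/HV = 6859 MPa = 6.859e+09 Pa.
Collected in SI base units: W = 77.26 N, H = 6.859e+09 Pa, K = 2.346e-07.
Archard volume V = K·W·L/H = 2.346e-07 · 77.26 · 8152 / 6.859e+09 = 2.154e-11 m³.

value=2.154e-11 m^3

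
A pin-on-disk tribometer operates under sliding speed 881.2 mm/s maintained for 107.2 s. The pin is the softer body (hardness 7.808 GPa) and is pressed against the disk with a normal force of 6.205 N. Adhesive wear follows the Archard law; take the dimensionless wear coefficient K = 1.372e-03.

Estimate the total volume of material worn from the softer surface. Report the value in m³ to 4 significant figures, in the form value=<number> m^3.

Intermediates appear rounded, and every step maintains full precision, and a lone final rounding to 4 significant digits.
Sliding speed v = 881.2 mm/s = 0.8812 m/s. Total distance L = v·t = 0.8812 m/s × 107.2 s = 94.46 m.
Hardness H = 7.808 GPa = 7.808e+09 Pa.
In SI base units, W = 6.205 N, H = 7.808e+09 Pa, K = 1.372e-03.
Archard volume V = K·W·L/H = 1.372e-03 · 6.205 · 94.46 / 7.808e+09 = 1.030e-10 m³.

value=1.030e-10 m^3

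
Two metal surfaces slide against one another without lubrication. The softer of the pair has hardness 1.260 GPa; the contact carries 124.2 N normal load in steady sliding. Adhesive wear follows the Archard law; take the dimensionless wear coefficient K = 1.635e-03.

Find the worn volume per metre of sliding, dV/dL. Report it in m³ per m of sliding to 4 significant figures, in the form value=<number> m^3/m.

value=1.612e-10 m^3/m

The intermediates are displayed rounded, and every step carries exact precision — rounded just once: four significant figures.
Hardness H = 1.260 GPa = 1.260e+09 Pa.
Working in SI base units: W = 124.2 N, H = 1.260e+09 Pa, K = 1.635e-03.
Volumetric rate dV/dL = K·W/H — distance-free: 1.635e-03 · 124.2 / 1.260e+09 = 1.612e-10 m³/m.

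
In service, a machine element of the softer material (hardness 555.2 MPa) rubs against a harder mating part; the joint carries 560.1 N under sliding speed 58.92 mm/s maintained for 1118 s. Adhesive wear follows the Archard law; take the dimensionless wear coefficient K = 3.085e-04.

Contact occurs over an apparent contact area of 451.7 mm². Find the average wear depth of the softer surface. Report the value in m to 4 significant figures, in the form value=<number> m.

Intermediates are displayed rounded, and the algebra keeps exact precision — one final rounding: 4 significant digits.
Convert: Sliding speed v = 58.92 mm/s = 0.05892 m/s. Distance covered L = v·t = 0.05892 m/s × 1118 s = 65.87 m.
Convert: Hardness H = 555.2 MPa = 5.552e+08 Pa.
Convert: Contact area A = 451.7 mm² = 4.517e-04 m².
Working in SI base units: W = 560.1 N, H = 5.552e+08 Pa, K = 3.085e-04.
By Archard's law, V = K·W·L/H = 3.085e-04 · 560.1 · 65.87 / 5.552e+08 = 2.050e-08 m³.
Depth h = V/A = 2.050e-08 / 4.517e-04 = 4.539e-05 m.

value=4.539e-05 m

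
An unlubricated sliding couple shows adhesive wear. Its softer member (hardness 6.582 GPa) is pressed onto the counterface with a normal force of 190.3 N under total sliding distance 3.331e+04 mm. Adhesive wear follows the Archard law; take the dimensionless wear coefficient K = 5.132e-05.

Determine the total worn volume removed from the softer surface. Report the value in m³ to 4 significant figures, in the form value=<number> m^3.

The intermediates appear rounded — every step holds exact precision, and rounded once at the end: 4 significant figures.
Distance covered L = 3.331e+04 mm = 33.31 m.
Hardness H = 6.582 GPa = 6.582e+09 Pa.
In SI base units, W = 190.3 N, H = 6.582e+09 Pa, K = 5.132e-05.
Volume removed: V = K·W·L/H = 5.132e-05 · 190.3 · 33.31 / 6.582e+09 = 4.942e-11 m³.

value=4.942e-11 m^3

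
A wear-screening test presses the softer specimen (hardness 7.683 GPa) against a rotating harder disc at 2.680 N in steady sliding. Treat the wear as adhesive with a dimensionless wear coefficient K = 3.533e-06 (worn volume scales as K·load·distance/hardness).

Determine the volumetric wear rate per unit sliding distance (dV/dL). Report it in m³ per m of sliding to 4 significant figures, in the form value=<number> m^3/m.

Intermediate values appear rounded. Each operation keeps exact precision, and a single final rounding: four significant digits.
Hardness H = 7.683 GPa = 7.683e+09 Pa.
SI base units throughout: W = 2.680 N, H = 7.683e+09 Pa, K = 3.533e-06.
Volumetric rate dV/dL = K·W/H — distance-free: 3.533e-06 · 2.680 / 7.683e+09 = 1.232e-15 m³/m.

value=1.232e-15 m^3/m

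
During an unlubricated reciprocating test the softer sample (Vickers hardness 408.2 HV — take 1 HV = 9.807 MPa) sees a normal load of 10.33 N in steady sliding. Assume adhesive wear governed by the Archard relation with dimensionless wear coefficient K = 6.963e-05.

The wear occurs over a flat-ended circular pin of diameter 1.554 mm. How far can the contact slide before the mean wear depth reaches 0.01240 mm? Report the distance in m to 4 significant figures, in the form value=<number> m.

value=130.9 m

Each operation keeps exact precision, and displayed values are rounded, and rounded just once: 4 significant figures.
Hardness H = 408.2 HV × 9.807 MPa/HV = 4003 MPa = 4.003e+09 Pa.
Pin diameter d = 1.554 mm = 0.001554 m. Contact area A = π·d²/4 = π·(0.001554 m)²/4 = 1.897e-06 m².
Depth limit h_lim = 0.01240 mm = 1.240e-05 m.
Restated in SI base units: W = 10.33 N, H = 4.003e+09 Pa, K = 6.963e-05.
Wearable volume V_lim = h_lim·A = 1.240e-05 · 1.897e-06 = 2.352e-11 m³.
Life L = V_lim·H/(K·W) = 2.352e-11 · 4.003e+09 / (6.963e-05 · 10.33) = 130.9 m.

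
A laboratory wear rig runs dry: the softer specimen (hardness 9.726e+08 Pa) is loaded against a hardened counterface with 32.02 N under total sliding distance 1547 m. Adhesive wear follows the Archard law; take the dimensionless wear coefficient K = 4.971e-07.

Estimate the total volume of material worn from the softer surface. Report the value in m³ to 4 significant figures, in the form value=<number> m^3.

value=2.532e-11 m^3

All arithmetic maintains exact precision, and quoted intermediates are rounded — a lone final rounding to 4 significant figures.
In SI base units: W = 32.02 N, H = 9.726e+08 Pa, K = 4.971e-07.
Wear volume V = K·W·L/H = 4.971e-07 · 32.02 · 1547 / 9.726e+08 = 2.532e-11 m³.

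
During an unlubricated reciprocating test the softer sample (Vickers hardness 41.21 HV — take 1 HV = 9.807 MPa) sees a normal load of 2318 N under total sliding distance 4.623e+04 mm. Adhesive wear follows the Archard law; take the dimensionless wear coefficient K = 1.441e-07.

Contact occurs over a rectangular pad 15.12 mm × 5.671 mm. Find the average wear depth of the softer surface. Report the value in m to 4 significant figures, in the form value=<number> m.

The intermediates are displayed rounded, and every step keeps exact precision, and a single final rounding, at 4 significant digits.
Path length L = 4.623e+04 mm = 46.23 m.
Hardness H = 41.21 HV × 9.807 MPa/HV = 404.1 MPa = 4.041e+08 Pa.
Pad sides 15.12 mm × 5.671 mm = 0.01512 m × 0.005671 m. Contact area A = 0.01512 m × 0.005671 m = 8.575e-05 m².
Collected in SI base units: W = 2318 N, H = 4.041e+08 Pa, K = 1.441e-07.
Archard relation: V = K·W·L/H = 1.441e-07 · 2318 · 46.23 / 4.041e+08 = 3.821e-11 m³.
Depth of wear h = V/A = 3.821e-11 / 8.575e-05 = 4.456e-07 m.

value=4.456e-07 m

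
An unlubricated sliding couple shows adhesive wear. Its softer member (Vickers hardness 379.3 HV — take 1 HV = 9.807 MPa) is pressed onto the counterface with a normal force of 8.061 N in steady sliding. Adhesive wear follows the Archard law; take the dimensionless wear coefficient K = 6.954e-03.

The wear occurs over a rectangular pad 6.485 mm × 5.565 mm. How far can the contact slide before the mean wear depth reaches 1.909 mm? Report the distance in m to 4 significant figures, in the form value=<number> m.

The intermediates appear rounded. All arithmetic keeps full float precision, and one last rounding: four significant digits.
Hardness H = 379.3 HV × 9.807 MPa/HV = 3720 MPa = 3.720e+09 Pa.
Pad sides 6.485 mm × 5.565 mm = 0.006485 m × 0.005565 m. Contact area A = 0.006485 m × 0.005565 m = 3.609e-05 m².
Depth limit h_lim = 1.909 mm = 0.001909 m.
Working in SI base units: W = 8.061 N, H = 3.720e+09 Pa, K = 6.954e-03.
Allowed volume V_lim = h_lim·A = 0.001909 · 3.609e-05 = 6.889e-08 m³.
Life L = V_lim·H/(K·W) = 6.889e-08 · 3.720e+09 / (6.954e-03 · 8.061) = 4572 m.

value=4572 m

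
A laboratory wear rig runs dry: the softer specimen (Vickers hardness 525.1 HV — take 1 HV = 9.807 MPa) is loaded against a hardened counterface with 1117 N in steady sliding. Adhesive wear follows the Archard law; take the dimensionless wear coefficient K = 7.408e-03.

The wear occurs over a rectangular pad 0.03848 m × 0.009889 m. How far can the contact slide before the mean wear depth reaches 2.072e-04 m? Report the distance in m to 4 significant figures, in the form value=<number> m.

Every step holds full precision; intermediate values are printed rounded — one final rounding: 4 significant figures.
Hardness H = 525.1 HV × 9.807 MPa/HV = 5150 MPa = 5.150e+09 Pa.
Contact area A = 0.03848 m × 0.009889 m = 3.805e-04 m².
Restated in SI base units: W = 1117 N, H = 5.150e+09 Pa, K = 7.408e-03.
Permissible volume V_lim = h_lim·A = 2.072e-04 · 3.805e-04 = 7.885e-08 m³.
So the life L = V_lim·H/(K·W) = 7.885e-08 · 5.150e+09 / (7.408e-03 · 1117) = 49.07 m.

value=49.07 m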